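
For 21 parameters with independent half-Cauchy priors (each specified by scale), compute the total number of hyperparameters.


A half-Cauchy prior has 1 hyperparameter per parameter.
Total = 21 * 1 = 21

21


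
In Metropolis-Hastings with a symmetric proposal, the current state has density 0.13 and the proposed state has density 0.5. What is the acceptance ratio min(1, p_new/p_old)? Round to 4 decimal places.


Ratio = p_new / p_old = 0.5 / 0.13 = 3.8462
Acceptance = min(1, 3.8462) = 1.0

1.0


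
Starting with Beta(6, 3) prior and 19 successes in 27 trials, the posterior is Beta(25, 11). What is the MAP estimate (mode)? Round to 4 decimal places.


The mode of Beta(a, b) when a > 1 and b > 1 is (a-1)/(a+b-2)
= (25 - 1) / (25 + 11 - 2)
= 24 / 34
= 0.7059

0.7059


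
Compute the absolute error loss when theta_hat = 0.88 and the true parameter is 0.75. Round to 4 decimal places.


L = |theta_hat - theta_true|
= |0.88 - 0.75| = 0.13

0.13


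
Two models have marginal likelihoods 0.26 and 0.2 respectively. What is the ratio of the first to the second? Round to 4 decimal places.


Evidence ratio = 0.26 / 0.2
= 1.3

1.3


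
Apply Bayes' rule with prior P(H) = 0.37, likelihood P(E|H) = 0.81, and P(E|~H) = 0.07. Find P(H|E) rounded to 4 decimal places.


Step 1: Compute marginal P(E) = P(E|H)P(H) + P(E|~H)P(~H)
= 0.81*0.37 + 0.07*0.63 = 0.3438
Step 2: P(H|E) = P(E|H)P(H)/P(E) = 0.2997/0.3438
= 0.8717

0.8717


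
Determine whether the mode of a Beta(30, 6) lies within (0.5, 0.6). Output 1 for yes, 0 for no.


First find the mode: (a-1)/(a+b-2) = 0.8529
Is 0.8529 in (0.5, 0.6)? 0

0


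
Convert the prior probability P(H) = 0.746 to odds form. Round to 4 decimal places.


P(not H) = 1 - 0.746 = 0.254
Odds = 0.746 / 0.254 = 2.937

2.937


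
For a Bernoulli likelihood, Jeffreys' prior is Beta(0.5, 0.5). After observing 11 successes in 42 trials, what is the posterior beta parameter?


Jeffreys' prior for Bernoulli is Beta(0.5, 0.5).
Posterior is Beta(0.5 + k, 0.5 + n - k).
Posterior beta = 0.5 + (n - k) = 0.5 + 31 = 31.5

31.5


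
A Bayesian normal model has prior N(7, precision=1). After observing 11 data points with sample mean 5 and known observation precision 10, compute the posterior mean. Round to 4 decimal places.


Posterior mean = (prior_precision * prior_mean + n * data_precision * data_mean) / (prior_precision + n * data_precision)
Numerator = 1*7 + 11*10*5 = 557
Denominator = 1 + 11*10 = 111
Posterior mean = 5.018

5.018


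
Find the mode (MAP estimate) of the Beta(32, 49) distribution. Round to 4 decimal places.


For Beta(a,b) with a,b > 1:
Mode = (a-1)/(a+b-2) = (32-1)/(81-2)
= 31/79 = 0.3924

0.3924


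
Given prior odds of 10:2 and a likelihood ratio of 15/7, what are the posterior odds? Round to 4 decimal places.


Posterior odds = prior odds * LR
Prior odds = 10/2 = 5.0
LR = 15/7 = 2.1429
Posterior odds = 5.0 * 2.1429 = 10.7143

10.7143


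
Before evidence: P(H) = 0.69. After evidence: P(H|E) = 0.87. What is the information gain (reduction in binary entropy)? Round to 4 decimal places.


Prior entropy = 0.8932
Posterior entropy = 0.5574
Information gain = 0.8932 - 0.5574 = 0.3357

0.3357


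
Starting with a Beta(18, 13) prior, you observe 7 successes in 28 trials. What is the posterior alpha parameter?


For a Beta-Binomial conjugate model:
Posterior alpha = prior alpha + number of successes
= 18 + 7 = 25

25


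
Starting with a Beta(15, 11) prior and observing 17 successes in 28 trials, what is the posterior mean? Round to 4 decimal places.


Posterior parameters: alpha = 15 + 17 = 32
beta = 11 + 11 = 22
Posterior mean = alpha / (alpha + beta) = 32 / 54
= 0.5926

0.5926


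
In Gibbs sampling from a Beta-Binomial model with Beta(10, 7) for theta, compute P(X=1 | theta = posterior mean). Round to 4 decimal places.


Posterior mean = alpha/(alpha+beta) = 10/17 = 0.5882
P(X=1|theta=mean) = theta = 0.5882

0.5882


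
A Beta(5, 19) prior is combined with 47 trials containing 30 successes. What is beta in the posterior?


In conjugate updating:
beta_posterior = beta_prior + (n - k)
= 19 + (47 - 30)
= 19 + 17 = 36

36


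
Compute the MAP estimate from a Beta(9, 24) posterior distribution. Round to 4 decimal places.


MAP = mode of Beta distribution
= (alpha - 1)/(alpha + beta - 2)
= (9-1)/(9+24-2)
= 8/31 = 0.2581

0.2581


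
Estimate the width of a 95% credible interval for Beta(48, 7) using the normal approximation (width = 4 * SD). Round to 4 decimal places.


For Beta(a,b): Var = ab/((a+b)^2(a+b+1))
Var = 0.002, SD = 0.0445
Approximate 95% CI width = 4 * 0.0445 = 0.1781

0.1781


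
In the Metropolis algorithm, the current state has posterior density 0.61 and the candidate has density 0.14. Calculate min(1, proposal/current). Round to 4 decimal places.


Ratio = 0.14/0.61 = 0.2295
Acceptance probability = min(1, 0.2295)
= 0.2295

0.2295


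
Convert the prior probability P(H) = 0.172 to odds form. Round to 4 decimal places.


P(not H) = 1 - 0.172 = 0.828
Odds = 0.172 / 0.828 = 0.2077

0.2077


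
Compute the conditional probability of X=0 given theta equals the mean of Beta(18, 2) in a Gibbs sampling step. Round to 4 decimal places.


Mean of Beta(18, 2) = 0.9
P(X=0 | theta=0.9) = 0.1

0.1


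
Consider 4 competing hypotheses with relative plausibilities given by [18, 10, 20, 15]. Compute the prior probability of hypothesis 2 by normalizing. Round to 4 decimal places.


Sum of weights = 18 + 10 + 20 + 15 = 63
Normalized prior for H2 = 10 / 63
= 0.1587

0.1587


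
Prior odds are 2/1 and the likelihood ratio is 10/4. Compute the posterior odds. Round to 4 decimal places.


Posterior odds = prior odds * likelihood ratio
= (2/1) * (10/4)
= 20 / 4
= 5.0

5.0


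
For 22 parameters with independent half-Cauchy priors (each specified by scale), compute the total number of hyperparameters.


A half-Cauchy prior has 1 hyperparameter per parameter.
Total = 22 * 1 = 22

22


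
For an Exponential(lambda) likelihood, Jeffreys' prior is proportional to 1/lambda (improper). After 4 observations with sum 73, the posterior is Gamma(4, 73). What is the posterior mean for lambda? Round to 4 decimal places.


Posterior = Gamma(n, sum_x) = Gamma(4, 73)
Posterior mean = shape/rate = 4/73
= 0.0548

0.0548


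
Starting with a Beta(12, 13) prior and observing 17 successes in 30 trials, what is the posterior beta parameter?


Posterior beta = prior beta + failures
Failures = 30 - 17 = 13
beta_post = 13 + 13 = 26

26


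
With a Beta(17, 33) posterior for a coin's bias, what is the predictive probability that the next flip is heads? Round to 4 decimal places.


The predictive probability equals the posterior mean.
P(next = heads) = alpha / (alpha + beta)
= 17 / 50 = 0.34

0.34


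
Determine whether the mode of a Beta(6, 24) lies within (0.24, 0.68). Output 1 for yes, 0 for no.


First find the mode: (a-1)/(a+b-2) = 0.1786
Is 0.1786 in (0.24, 0.68)? 0

0


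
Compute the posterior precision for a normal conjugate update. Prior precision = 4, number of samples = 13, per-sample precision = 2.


tau_post = tau_0 + n * tau
= 4 + 13 * 2 = 30

30


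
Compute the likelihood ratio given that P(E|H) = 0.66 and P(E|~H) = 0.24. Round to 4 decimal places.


LR = P(E|H) / P(E|~H)
= 0.66 / 0.24 = 2.75

2.75


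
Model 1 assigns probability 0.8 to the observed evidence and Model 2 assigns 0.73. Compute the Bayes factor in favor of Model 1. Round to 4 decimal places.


BF = P(data|M1) / P(data|M2)
= 0.8 / 0.73 = 1.0959

1.0959


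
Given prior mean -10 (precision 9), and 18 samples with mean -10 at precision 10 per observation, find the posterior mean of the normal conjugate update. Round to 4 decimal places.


The posterior mean is a precision-weighted average of prior and data.
Post. prec. = 9 + 180 = 189
Post. mean = (-90 + -1800)/189 = -1890/189 = -10.0

-10.0


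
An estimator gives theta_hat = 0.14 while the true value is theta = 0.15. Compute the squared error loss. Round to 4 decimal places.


The squared error loss is (theta_hat - theta)^2
= (0.14 - 0.15)^2
= (-0.01)^2 = 0.0001

0.0001


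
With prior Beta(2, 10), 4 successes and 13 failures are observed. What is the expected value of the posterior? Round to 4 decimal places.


Posterior = Beta(6, 23)
E[theta] = alpha/(alpha+beta)
= 6/29 = 0.2069

0.2069


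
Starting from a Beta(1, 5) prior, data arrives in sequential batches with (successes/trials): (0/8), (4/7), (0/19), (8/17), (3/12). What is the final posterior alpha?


In sequential Bayesian updating, we sum all successes.
Total successes = 15
Final alpha = 1 + 15 = 16

16


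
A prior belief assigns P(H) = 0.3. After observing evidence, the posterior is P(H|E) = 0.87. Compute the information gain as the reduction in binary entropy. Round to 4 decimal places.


H(prior) = -0.3*log2(0.3) - 0.7*log2(0.7)
= 0.8813
H(post) = -0.87*log2(0.87) - 0.13*log2(0.13)
= 0.5574
IG = 0.8813 - 0.5574 = 0.3239

0.3239


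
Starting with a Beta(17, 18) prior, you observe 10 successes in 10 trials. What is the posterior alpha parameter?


For a Beta-Binomial conjugate model:
Posterior alpha = prior alpha + number of successes
= 17 + 10 = 27

27


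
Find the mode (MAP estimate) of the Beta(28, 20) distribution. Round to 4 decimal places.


For Beta(a,b) with a,b > 1:
Mode = (a-1)/(a+b-2) = (28-1)/(48-2)
= 27/46 = 0.587

0.587


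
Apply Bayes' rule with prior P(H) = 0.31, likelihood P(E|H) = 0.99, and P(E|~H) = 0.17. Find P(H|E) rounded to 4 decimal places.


Step 1: Compute marginal P(E) = P(E|H)P(H) + P(E|~H)P(~H)
= 0.99*0.31 + 0.17*0.69 = 0.4242
Step 2: P(H|E) = P(E|H)P(H)/P(E) = 0.3069/0.4242
= 0.7235

0.7235


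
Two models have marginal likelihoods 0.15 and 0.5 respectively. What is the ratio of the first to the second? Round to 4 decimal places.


Evidence ratio = 0.15 / 0.5
= 0.3

0.3


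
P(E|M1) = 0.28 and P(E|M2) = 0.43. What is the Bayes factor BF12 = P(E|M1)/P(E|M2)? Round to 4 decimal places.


Bayes factor BF12 = P(E|M1) / P(E|M2)
= 0.28 / 0.43
= 0.6512

0.6512


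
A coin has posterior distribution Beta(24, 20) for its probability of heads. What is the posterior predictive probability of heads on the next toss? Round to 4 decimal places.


Posterior predictive = E[theta] = alpha/(alpha+beta)
= 24/44
= 0.5455

0.5455


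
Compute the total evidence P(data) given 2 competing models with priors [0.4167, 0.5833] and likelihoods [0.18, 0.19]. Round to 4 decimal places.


Marginal likelihood = sum P(model_i) * P(data|model_i)
Model 1: 0.4167 * 0.18 = 0.075
Model 2: 0.5833 * 0.19 = 0.1108
Total = 0.1858

0.1858


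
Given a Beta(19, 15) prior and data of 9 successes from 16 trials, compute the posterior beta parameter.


Number of failures = 16 - 9 = 7
Posterior beta = 15 + 7 = 22

22


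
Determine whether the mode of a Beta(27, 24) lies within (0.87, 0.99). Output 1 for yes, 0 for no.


First find the mode: (a-1)/(a+b-2) = 0.5306
Is 0.5306 in (0.87, 0.99)? 0

0


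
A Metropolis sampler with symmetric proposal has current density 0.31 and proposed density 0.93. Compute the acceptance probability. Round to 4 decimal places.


For symmetric proposals, acceptance = min(1, pi(x*)/pi(x))
= min(1, 0.93/0.31)
= min(1, 3.0) = 1.0

1.0


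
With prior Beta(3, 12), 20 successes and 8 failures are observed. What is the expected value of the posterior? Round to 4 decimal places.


Posterior = Beta(23, 20)
E[theta] = alpha/(alpha+beta)
= 23/43 = 0.5349

0.5349


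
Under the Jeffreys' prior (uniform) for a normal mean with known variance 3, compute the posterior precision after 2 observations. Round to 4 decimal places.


Prior precision = 0 (flat prior).
Post. prec. = 0 + n/var = 2/3 = 0.6667

0.6667


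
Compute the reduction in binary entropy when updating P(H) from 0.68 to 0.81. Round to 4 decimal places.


H_before = -p*log2(p) - (1-p)*log2(1-p) for p=0.68: 0.9044
H_after for p=0.81: 0.7015
Reduction = 0.9044 - 0.7015 = 0.2029

0.2029


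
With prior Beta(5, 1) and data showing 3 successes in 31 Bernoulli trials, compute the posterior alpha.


Conjugate update: alpha_posterior = alpha_prior + k
= 5 + 3 = 8

8


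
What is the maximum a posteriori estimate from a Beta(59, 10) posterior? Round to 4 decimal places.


The MAP estimate equals the mode of the distribution.
Mode of Beta(a,b) = (a-1)/(a+b-2)
= 58/67
= 0.8657

0.8657


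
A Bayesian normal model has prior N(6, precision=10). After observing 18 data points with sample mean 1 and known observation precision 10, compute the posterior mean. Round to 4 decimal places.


Posterior mean = (prior_precision * prior_mean + n * data_precision * data_mean) / (prior_precision + n * data_precision)
Numerator = 10*6 + 18*10*1 = 240
Denominator = 10 + 18*10 = 190
Posterior mean = 1.2632

1.2632


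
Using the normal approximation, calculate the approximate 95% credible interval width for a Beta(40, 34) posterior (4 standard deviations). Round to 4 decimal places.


Var(Beta) = 40*34/(74^2 * 75) = 0.0033
SD = 0.0575
Width ~ 4*SD = 0.2302

0.2302


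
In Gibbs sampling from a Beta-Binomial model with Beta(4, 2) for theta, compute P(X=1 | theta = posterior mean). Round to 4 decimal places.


Posterior mean = alpha/(alpha+beta) = 4/6 = 0.6667
P(X=1|theta=mean) = theta = 0.6667

0.6667


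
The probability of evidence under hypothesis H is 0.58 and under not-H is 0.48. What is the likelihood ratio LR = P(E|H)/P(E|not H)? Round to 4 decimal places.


LR = 0.58 / 0.48
= 1.2083

1.2083


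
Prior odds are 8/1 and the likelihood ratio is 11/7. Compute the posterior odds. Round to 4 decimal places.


Posterior odds = prior odds * likelihood ratio
= (8/1) * (11/7)
= 88 / 7
= 12.5714

12.5714


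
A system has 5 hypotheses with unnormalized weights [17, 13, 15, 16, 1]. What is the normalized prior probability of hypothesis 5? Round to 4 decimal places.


The normalized prior is the weight divided by the total.
Total weight = 62
P(H5) = 1 / 62 = 0.0161

0.0161


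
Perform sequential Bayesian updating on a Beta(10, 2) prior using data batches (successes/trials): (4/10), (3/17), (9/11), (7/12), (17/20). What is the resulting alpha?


Accumulate successes: 40
Posterior alpha = prior alpha + sum of successes
= 10 + 40 = 50

50


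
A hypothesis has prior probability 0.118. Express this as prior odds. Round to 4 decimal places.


Odds = P(H) / P(not H) = 0.118 / 0.882
= 0.1338

0.1338


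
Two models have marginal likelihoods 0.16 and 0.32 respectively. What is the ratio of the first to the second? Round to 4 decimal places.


Evidence ratio = 0.16 / 0.32
= 0.5

0.5


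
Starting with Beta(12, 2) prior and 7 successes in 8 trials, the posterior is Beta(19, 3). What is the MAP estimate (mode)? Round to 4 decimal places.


The mode of Beta(a, b) when a > 1 and b > 1 is (a-1)/(a+b-2)
= (19 - 1) / (19 + 3 - 2)
= 18 / 20
= 0.9

0.9


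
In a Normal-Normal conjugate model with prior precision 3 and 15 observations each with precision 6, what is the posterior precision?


Posterior precision = prior precision + n * observation precision
= 3 + 15 * 6
= 3 + 90 = 93

93


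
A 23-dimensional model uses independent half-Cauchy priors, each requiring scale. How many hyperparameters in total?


Per parameter: 1 (scale).
Total = 23 * 1 = 23

23


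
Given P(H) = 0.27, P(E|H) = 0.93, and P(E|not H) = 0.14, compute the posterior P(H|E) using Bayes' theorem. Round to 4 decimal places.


By Bayes' theorem: P(H|E) = P(E|H)*P(H) / P(E)
P(E) = P(E|H)*P(H) + P(E|not H)*P(not H)
P(E) = 0.93*0.27 + 0.14*0.73 = 0.3533
P(H|E) = 0.93*0.27 / 0.3533 = 0.7107

0.7107


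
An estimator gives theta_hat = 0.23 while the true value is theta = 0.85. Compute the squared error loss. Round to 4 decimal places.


The squared error loss is (theta_hat - theta)^2
= (0.23 - 0.85)^2
= (-0.62)^2 = 0.3844

0.3844


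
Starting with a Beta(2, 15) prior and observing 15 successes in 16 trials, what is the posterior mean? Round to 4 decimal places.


Posterior parameters: alpha = 2 + 15 = 17
beta = 15 + 1 = 16
Posterior mean = alpha / (alpha + beta) = 17 / 33
= 0.5152

0.5152


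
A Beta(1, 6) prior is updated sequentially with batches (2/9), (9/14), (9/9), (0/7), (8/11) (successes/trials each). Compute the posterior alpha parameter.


Sequential conjugate updating is equivalent to a single batch update.
Total successes across all batches = 28
alpha_posterior = alpha_prior + total_successes = 1 + 28
= 29

29


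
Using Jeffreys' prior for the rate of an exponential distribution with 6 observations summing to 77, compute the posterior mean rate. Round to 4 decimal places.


Jeffreys' prior leads to posterior Gamma(6, 77).
Mean = 6/77 = 0.0779

0.0779


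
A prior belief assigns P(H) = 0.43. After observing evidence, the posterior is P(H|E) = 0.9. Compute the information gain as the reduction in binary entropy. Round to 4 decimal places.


H(prior) = -0.43*log2(0.43) - 0.57*log2(0.57)
= 0.9858
H(post) = -0.9*log2(0.9) - 0.1*log2(0.1)
= 0.469
IG = 0.9858 - 0.469 = 0.5168

0.5168


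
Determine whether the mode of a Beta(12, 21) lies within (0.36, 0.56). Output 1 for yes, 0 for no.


First find the mode: (a-1)/(a+b-2) = 0.3548
Is 0.3548 in (0.36, 0.56)? 0

0


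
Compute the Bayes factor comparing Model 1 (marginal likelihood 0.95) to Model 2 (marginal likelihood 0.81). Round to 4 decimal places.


BF12 = marginal likelihood of M1 / marginal likelihood of M2
= 0.95/0.81
= 1.1728

1.1728


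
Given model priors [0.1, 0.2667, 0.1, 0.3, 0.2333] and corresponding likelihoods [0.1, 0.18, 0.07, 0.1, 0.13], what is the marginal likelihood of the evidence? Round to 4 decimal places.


P(E) = sum_i P(M_i) P(E|M_i)
= 0.01 + 0.048 + 0.007 + 0.03 + 0.0303
= 0.1253

0.1253


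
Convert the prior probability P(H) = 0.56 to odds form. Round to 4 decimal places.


P(not H) = 1 - 0.56 = 0.44
Odds = 0.56 / 0.44 = 1.2727

1.2727


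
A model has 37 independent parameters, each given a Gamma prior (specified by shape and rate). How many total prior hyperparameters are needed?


Each Gamma prior needs 2 hyperparameters (shape and rate).
Total = 2 * 37 = 74

74


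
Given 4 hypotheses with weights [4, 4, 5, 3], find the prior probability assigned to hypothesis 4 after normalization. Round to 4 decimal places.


To normalize, divide each weight by the sum of all weights.
Sum = 16
Prior(H4) = 3/16 = 0.1875

0.1875


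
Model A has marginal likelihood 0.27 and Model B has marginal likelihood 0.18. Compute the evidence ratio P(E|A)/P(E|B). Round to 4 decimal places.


Evidence ratio = P(E|A) / P(E|B)
= 0.27 / 0.18
= 1.5

1.5


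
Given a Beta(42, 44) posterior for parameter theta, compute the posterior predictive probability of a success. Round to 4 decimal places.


For a Beta-Bernoulli model, the predictive probability is the mean:
P(success) = 42/(42+44) = 42/86 = 0.4884

0.4884


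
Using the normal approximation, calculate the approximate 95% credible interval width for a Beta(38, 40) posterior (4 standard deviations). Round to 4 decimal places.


Var(Beta) = 38*40/(78^2 * 79) = 0.0032
SD = 0.0562
Width ~ 4*SD = 0.2249

0.2249


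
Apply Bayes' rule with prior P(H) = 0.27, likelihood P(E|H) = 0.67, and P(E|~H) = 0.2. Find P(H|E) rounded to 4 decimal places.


Step 1: Compute marginal P(E) = P(E|H)P(H) + P(E|~H)P(~H)
= 0.67*0.27 + 0.2*0.73 = 0.3269
Step 2: P(H|E) = P(E|H)P(H)/P(E) = 0.1809/0.3269
= 0.5534

0.5534


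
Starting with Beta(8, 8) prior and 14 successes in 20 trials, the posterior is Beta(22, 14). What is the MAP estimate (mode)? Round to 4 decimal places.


The mode of Beta(a, b) when a > 1 and b > 1 is (a-1)/(a+b-2)
= (22 - 1) / (22 + 14 - 2)
= 21 / 34
= 0.6176

0.6176


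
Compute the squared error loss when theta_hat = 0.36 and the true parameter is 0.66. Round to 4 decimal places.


L = (theta_hat - theta_true)^2
= (0.36 - 0.66)^2
= -0.3^2 = 0.09

0.09


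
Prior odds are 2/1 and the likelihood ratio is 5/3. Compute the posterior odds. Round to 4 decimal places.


Posterior odds = prior odds * likelihood ratio
= (2/1) * (5/3)
= 10 / 3
= 3.3333

3.3333


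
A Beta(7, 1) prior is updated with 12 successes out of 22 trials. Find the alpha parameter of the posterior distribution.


In the Beta-Binomial conjugate update:
alpha_post = alpha_prior + successes
= 7 + 12
= 19

19


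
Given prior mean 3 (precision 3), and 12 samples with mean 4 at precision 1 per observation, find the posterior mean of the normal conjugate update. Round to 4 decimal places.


The posterior mean is a precision-weighted average of prior and data.
Post. prec. = 3 + 12 = 15
Post. mean = (9 + 48)/15 = 57/15 = 3.8

3.8


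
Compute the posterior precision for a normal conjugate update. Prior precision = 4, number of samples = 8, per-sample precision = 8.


tau_post = tau_0 + n * tau
= 4 + 8 * 8 = 68

68


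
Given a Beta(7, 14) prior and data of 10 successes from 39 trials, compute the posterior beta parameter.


Number of failures = 39 - 10 = 29
Posterior beta = 14 + 29 = 43

43


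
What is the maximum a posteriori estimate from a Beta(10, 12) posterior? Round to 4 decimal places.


The MAP estimate equals the mode of the distribution.
Mode of Beta(a,b) = (a-1)/(a+b-2)
= 9/20
= 0.45

0.45


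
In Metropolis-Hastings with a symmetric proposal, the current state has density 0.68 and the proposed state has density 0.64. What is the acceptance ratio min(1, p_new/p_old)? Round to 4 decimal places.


Ratio = p_new / p_old = 0.64 / 0.68 = 0.9412
Acceptance = min(1, 0.9412) = 0.9412

0.9412


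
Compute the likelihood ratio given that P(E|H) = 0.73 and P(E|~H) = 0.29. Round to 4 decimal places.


LR = P(E|H) / P(E|~H)
= 0.73 / 0.29 = 2.5172

2.5172


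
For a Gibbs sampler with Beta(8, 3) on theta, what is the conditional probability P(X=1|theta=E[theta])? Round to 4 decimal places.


E[theta] = 8/(8+3) = 0.7273
P(X=1|theta) = theta = 0.7273

0.7273


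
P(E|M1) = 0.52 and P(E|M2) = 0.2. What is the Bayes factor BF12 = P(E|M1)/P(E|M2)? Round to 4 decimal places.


Bayes factor BF12 = P(E|M1) / P(E|M2)
= 0.52 / 0.2
= 2.6

2.6


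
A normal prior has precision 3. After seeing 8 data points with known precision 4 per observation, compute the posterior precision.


In the conjugate normal model, precisions add:
tau_posterior = tau_prior + n * tau_data
= 3 + 8*4 = 35

35


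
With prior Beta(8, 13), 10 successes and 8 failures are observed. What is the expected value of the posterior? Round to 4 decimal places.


Posterior = Beta(18, 21)
E[theta] = alpha/(alpha+beta)
= 18/39 = 0.4615

0.4615


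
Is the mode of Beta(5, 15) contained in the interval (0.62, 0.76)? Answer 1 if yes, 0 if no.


Mode = (a-1)/(a+b-2) = 4/18 = 0.2222
Interval: (0.62, 0.76)
Contains mode? 0

0


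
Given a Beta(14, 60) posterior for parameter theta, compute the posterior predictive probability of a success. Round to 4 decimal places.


For a Beta-Bernoulli model, the predictive probability is the mean:
P(success) = 14/(14+60) = 14/74 = 0.1892

0.1892


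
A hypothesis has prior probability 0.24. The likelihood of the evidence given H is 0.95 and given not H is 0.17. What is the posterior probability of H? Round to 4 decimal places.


Using Bayes' theorem:
P(E) = 0.24 * 0.95 + 0.76 * 0.17
P(E) = 0.3572
P(H|E) = (0.24 * 0.95) / 0.3572 = 0.6383

0.6383


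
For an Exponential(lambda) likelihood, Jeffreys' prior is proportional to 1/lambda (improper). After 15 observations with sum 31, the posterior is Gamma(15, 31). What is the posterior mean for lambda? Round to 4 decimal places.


Posterior = Gamma(n, sum_x) = Gamma(15, 31)
Posterior mean = shape/rate = 15/31
= 0.4839

0.4839


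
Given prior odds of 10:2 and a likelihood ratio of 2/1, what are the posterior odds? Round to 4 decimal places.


Posterior odds = prior odds * LR
Prior odds = 10/2 = 5.0
LR = 2/1 = 2.0
Posterior odds = 5.0 * 2.0 = 10.0

10.0


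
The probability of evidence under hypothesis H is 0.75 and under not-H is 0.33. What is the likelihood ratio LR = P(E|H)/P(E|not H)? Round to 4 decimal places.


LR = 0.75 / 0.33
= 2.2727

2.2727


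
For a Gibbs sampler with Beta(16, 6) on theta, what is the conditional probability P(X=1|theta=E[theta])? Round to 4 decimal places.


E[theta] = 16/(16+6) = 0.7273
P(X=1|theta) = theta = 0.7273

0.7273


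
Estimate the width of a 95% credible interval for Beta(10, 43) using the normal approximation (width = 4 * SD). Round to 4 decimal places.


For Beta(a,b): Var = ab/((a+b)^2(a+b+1))
Var = 0.0028, SD = 0.0532
Approximate 95% CI width = 4 * 0.0532 = 0.213

0.213


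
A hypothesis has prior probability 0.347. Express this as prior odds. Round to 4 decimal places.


Odds = P(H) / P(not H) = 0.347 / 0.653
= 0.5314

0.5314


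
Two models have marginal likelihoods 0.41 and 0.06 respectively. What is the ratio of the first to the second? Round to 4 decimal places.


Evidence ratio = 0.41 / 0.06
= 6.8333

6.8333


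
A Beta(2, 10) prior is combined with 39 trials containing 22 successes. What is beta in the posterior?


In conjugate updating:
beta_posterior = beta_prior + (n - k)
= 10 + (39 - 22)
= 10 + 17 = 27

27


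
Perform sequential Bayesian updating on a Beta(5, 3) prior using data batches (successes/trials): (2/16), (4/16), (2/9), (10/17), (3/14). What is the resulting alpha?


Accumulate successes: 21
Posterior alpha = prior alpha + sum of successes
= 5 + 21 = 26

26


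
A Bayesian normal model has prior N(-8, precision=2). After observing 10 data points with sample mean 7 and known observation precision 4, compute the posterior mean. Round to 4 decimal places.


Posterior mean = (prior_precision * prior_mean + n * data_precision * data_mean) / (prior_precision + n * data_precision)
Numerator = 2*-8 + 10*4*7 = 264
Denominator = 2 + 10*4 = 42
Posterior mean = 6.2857

6.2857


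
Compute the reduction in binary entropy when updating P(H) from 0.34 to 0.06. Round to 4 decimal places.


H_before = -p*log2(p) - (1-p)*log2(1-p) for p=0.34: 0.9248
H_after for p=0.06: 0.3274
Reduction = 0.9248 - 0.3274 = 0.5974

0.5974


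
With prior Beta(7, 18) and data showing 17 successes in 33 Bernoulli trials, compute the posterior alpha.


Conjugate update: alpha_posterior = alpha_prior + k
= 7 + 17 = 24

24


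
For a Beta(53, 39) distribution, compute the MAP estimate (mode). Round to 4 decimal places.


MAP = mode = (a-1)/(a+b-2)
= (53-1)/(53+39-2)
= 52/90 = 0.5778

0.5778


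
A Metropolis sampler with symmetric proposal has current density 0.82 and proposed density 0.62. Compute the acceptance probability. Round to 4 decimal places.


For symmetric proposals, acceptance = min(1, pi(x*)/pi(x))
= min(1, 0.62/0.82)
= min(1, 0.7561) = 0.7561

0.7561


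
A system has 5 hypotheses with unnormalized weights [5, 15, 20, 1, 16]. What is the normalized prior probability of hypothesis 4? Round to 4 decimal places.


The normalized prior is the weight divided by the total.
Total weight = 57
P(H4) = 1 / 57 = 0.0175

0.0175


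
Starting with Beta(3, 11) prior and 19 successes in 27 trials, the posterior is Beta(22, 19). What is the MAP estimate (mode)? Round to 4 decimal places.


The mode of Beta(a, b) when a > 1 and b > 1 is (a-1)/(a+b-2)
= (22 - 1) / (22 + 19 - 2)
= 21 / 39
= 0.5385

0.5385


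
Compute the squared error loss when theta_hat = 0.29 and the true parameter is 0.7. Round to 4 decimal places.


L = (theta_hat - theta_true)^2
= (0.29 - 0.7)^2
= -0.41^2 = 0.1681

0.1681


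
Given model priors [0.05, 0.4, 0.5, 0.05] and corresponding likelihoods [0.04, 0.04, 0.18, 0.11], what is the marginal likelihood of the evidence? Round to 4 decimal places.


P(E) = sum_i P(M_i) P(E|M_i)
= 0.002 + 0.016 + 0.09 + 0.0055
= 0.1135

0.1135


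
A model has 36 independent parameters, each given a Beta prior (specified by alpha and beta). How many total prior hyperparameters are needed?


Each Beta prior needs 2 hyperparameters (alpha and beta).
Total = 2 * 36 = 72

72


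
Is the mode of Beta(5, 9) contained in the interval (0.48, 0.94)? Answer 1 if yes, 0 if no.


Mode = (a-1)/(a+b-2) = 4/12 = 0.3333
Interval: (0.48, 0.94)
Contains mode? 0

0


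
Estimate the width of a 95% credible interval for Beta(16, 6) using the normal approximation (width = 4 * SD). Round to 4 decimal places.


For Beta(a,b): Var = ab/((a+b)^2(a+b+1))
Var = 0.0086, SD = 0.0929
Approximate 95% CI width = 4 * 0.0929 = 0.3715

0.3715


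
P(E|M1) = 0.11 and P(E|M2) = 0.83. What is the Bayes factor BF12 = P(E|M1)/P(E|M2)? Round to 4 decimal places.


Bayes factor BF12 = P(E|M1) / P(E|M2)
= 0.11 / 0.83
= 0.1325

0.1325


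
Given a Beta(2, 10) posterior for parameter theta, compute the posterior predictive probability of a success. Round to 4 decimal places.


For a Beta-Bernoulli model, the predictive probability is the mean:
P(success) = 2/(2+10) = 2/12 = 0.1667

0.1667


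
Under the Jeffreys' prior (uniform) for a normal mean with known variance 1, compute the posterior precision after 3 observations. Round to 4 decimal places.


Prior precision = 0 (flat prior).
Post. prec. = 0 + n/var = 3/1 = 3.0

3.0


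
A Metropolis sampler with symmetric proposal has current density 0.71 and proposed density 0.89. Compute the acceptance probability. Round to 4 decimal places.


For symmetric proposals, acceptance = min(1, pi(x*)/pi(x))
= min(1, 0.89/0.71)
= min(1, 1.2535) = 1.0

1.0


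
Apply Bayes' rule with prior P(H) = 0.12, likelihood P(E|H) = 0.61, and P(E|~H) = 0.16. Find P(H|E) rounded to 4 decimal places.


Step 1: Compute marginal P(E) = P(E|H)P(H) + P(E|~H)P(~H)
= 0.61*0.12 + 0.16*0.88 = 0.214
Step 2: P(H|E) = P(E|H)P(H)/P(E) = 0.0732/0.214
= 0.3421

0.3421


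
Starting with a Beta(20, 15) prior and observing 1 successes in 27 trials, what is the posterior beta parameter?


Posterior beta = prior beta + failures
Failures = 27 - 1 = 26
beta_post = 15 + 26 = 41

41


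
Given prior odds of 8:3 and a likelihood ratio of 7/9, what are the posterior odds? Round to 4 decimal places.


Posterior odds = prior odds * LR
Prior odds = 8/3 = 2.6667
LR = 7/9 = 0.7778
Posterior odds = 2.6667 * 0.7778 = 2.0741

2.0741


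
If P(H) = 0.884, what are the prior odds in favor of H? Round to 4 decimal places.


Prior odds = P(H) / (1 - P(H))
= 0.884 / 0.116
= 7.6207

7.6207


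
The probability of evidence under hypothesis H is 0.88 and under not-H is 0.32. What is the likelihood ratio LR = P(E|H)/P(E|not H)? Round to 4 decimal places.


LR = 0.88 / 0.32
= 2.75

2.75


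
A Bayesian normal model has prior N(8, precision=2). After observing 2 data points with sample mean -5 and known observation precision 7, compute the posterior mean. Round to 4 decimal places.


Posterior mean = (prior_precision * prior_mean + n * data_precision * data_mean) / (prior_precision + n * data_precision)
Numerator = 2*8 + 2*7*-5 = -54
Denominator = 2 + 2*7 = 16
Posterior mean = -3.375

-3.375


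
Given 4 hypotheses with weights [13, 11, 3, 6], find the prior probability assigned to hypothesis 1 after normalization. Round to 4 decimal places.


To normalize, divide each weight by the sum of all weights.
Sum = 33
Prior(H1) = 13/33 = 0.3939

0.3939


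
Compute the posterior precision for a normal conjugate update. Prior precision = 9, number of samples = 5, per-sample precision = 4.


tau_post = tau_0 + n * tau
= 9 + 5 * 4 = 29

29


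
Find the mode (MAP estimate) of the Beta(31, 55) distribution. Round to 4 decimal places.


For Beta(a,b) with a,b > 1:
Mode = (a-1)/(a+b-2) = (31-1)/(86-2)
= 30/84 = 0.3571

0.3571


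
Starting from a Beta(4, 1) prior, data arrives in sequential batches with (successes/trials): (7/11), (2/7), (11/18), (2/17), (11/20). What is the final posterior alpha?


In sequential Bayesian updating, we sum all successes.
Total successes = 33
Final alpha = 4 + 33 = 37

37


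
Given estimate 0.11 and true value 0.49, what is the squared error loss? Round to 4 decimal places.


Squared error = (estimate - true)^2
Difference = -0.38
Loss = -0.38^2 = 0.1444

0.1444


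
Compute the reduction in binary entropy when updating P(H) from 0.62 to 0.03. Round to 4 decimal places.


H_before = -p*log2(p) - (1-p)*log2(1-p) for p=0.62: 0.958
H_after for p=0.03: 0.1944
Reduction = 0.958 - 0.1944 = 0.7637

0.7637


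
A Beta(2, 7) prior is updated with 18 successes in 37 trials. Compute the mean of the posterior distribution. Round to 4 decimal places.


After update: Beta(20, 26)
Mean = 20 / (20 + 26) = 20 / 46
= 0.4348

0.4348


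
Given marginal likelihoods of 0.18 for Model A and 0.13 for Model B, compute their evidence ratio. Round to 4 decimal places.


Ratio = ML(A) / ML(B) = 0.18/0.13
= 1.3846

1.3846


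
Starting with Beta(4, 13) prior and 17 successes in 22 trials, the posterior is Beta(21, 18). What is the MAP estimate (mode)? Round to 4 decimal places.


The mode of Beta(a, b) when a > 1 and b > 1 is (a-1)/(a+b-2)
= (21 - 1) / (21 + 18 - 2)
= 20 / 37
= 0.5405

0.5405


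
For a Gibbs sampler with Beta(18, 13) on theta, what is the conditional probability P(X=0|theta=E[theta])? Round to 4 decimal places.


E[theta] = 18/(18+13) = 0.5806
P(X=0|theta) = 1 - theta = 0.4194

0.4194


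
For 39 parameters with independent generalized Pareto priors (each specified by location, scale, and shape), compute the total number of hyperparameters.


A generalized Pareto prior has 3 hyperparameters per parameter.
Total = 39 * 3 = 117

117


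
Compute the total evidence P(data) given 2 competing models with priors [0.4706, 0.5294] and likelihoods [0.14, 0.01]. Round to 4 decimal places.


Marginal likelihood = sum P(model_i) * P(data|model_i)
Model 1: 0.4706 * 0.14 = 0.0659
Model 2: 0.5294 * 0.01 = 0.0053
Total = 0.0712

0.0712


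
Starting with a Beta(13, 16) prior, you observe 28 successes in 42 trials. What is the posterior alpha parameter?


For a Beta-Binomial conjugate model:
Posterior alpha = prior alpha + number of successes
= 13 + 28 = 41

41


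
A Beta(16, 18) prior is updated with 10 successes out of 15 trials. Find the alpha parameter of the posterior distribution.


In the Beta-Binomial conjugate update:
alpha_post = alpha_prior + successes
= 16 + 10
= 26

26


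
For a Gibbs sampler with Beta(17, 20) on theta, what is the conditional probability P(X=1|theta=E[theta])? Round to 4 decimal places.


E[theta] = 17/(17+20) = 0.4595
P(X=1|theta) = theta = 0.4595

0.4595


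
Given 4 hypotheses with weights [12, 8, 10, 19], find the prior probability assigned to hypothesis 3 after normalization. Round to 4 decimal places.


To normalize, divide each weight by the sum of all weights.
Sum = 49
Prior(H3) = 10/49 = 0.2041

0.2041


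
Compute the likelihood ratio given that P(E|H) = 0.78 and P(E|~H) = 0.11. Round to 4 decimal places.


LR = P(E|H) / P(E|~H)
= 0.78 / 0.11 = 7.0909

7.0909


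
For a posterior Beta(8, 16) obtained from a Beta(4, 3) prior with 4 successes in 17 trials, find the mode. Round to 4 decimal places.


Mode = (alpha - 1) / (alpha + beta - 2)
= 7 / 22
= 0.3182

0.3182


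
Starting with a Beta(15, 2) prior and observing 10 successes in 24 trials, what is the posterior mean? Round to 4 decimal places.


Posterior parameters: alpha = 15 + 10 = 25
beta = 2 + 14 = 16
Posterior mean = alpha / (alpha + beta) = 25 / 41
= 0.6098

0.6098


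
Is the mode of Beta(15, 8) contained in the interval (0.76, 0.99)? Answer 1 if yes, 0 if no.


Mode = (a-1)/(a+b-2) = 14/21 = 0.6667
Interval: (0.76, 0.99)
Contains mode? 0

0


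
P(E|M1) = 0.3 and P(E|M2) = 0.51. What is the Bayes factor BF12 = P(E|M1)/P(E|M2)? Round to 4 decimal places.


Bayes factor BF12 = P(E|M1) / P(E|M2)
= 0.3 / 0.51
= 0.5882

0.5882


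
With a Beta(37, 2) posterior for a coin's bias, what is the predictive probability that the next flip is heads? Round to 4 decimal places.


The predictive probability equals the posterior mean.
P(next = heads) = alpha / (alpha + beta)
= 37 / 39 = 0.9487

0.9487


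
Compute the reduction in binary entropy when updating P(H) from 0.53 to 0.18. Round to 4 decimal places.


H_before = -p*log2(p) - (1-p)*log2(1-p) for p=0.53: 0.9974
H_after for p=0.18: 0.6801
Reduction = 0.9974 - 0.6801 = 0.3173

0.3173


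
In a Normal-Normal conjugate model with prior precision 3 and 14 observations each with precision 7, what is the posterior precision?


Posterior precision = prior precision + n * observation precision
= 3 + 14 * 7
= 3 + 98 = 101

101


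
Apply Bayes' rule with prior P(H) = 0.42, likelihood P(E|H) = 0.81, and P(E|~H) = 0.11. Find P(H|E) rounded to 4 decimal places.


Step 1: Compute marginal P(E) = P(E|H)P(H) + P(E|~H)P(~H)
= 0.81*0.42 + 0.11*0.58 = 0.404
Step 2: P(H|E) = P(E|H)P(H)/P(E) = 0.3402/0.404
= 0.8421

0.8421


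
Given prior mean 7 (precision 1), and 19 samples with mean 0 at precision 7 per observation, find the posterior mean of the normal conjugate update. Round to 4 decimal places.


The posterior mean is a precision-weighted average of prior and data.
Post. prec. = 1 + 133 = 134
Post. mean = (7 + 0)/134 = 7/134 = 0.0522

0.0522


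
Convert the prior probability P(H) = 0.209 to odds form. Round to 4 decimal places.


P(not H) = 1 - 0.209 = 0.791
Odds = 0.209 / 0.791 = 0.2642

0.2642


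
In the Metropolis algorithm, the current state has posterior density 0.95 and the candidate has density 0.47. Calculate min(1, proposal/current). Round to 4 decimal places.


Ratio = 0.47/0.95 = 0.4947
Acceptance probability = min(1, 0.4947)
= 0.4947

0.4947


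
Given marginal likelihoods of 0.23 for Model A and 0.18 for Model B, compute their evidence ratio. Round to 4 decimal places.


Ratio = ML(A) / ML(B) = 0.23/0.18
= 1.2778

1.2778


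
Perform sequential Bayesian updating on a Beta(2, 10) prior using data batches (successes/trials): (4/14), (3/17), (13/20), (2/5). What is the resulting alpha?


Accumulate successes: 22
Posterior alpha = prior alpha + sum of successes
= 2 + 22 = 24

24


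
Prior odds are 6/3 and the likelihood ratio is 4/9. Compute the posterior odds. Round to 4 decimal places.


Posterior odds = prior odds * likelihood ratio
= (6/3) * (4/9)
= 24 / 27
= 0.8889

0.8889


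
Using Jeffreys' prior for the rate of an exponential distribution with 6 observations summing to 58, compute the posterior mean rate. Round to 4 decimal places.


Jeffreys' prior leads to posterior Gamma(6, 58).
Mean = 6/58 = 0.1034

0.1034


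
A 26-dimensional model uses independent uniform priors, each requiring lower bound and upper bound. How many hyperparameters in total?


Per parameter: 2 (lower bound and upper bound).
Total = 26 * 2 = 52

52


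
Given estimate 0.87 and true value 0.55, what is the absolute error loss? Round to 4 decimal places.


Absolute error = |estimate - true|
= |0.32| = 0.32

0.32


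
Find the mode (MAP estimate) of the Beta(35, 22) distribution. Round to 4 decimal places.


For Beta(a,b) with a,b > 1:
Mode = (a-1)/(a+b-2) = (35-1)/(57-2)
= 34/55 = 0.6182

0.6182


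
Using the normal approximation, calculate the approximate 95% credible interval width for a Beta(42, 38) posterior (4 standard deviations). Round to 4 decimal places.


Var(Beta) = 42*38/(80^2 * 81) = 0.0031
SD = 0.0555
Width ~ 4*SD = 0.2219

0.2219


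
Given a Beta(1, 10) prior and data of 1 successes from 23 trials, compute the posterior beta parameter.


Number of failures = 23 - 1 = 22
Posterior beta = 10 + 22 = 32

32
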